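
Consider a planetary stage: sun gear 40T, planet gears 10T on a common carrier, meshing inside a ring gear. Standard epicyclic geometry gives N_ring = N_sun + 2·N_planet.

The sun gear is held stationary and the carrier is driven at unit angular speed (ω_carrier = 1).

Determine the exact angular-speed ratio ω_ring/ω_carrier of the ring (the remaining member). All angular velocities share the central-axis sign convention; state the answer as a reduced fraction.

N_ring = 40 + 2·10 = 60
40(ω_s−ω_c) = −60(ω_r−ω_c),  ω_s=0, ω_c=1
ω_r = 1 − (40/60)(0−1) = 5/3
ω_r/ω_c = 5/3

5/3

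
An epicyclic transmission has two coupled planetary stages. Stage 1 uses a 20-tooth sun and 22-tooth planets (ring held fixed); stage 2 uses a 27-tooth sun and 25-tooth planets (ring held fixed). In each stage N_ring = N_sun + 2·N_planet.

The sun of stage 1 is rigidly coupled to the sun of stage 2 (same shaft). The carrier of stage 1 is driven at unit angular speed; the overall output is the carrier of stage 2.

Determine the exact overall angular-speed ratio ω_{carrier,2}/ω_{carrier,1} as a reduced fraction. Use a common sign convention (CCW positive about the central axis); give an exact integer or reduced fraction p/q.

Stage 1: N_ring = 20 + 2·22 = 64
Stage 1: 20(ω_s−ω_c) = −64(ω_r−ω_c),  ω_r=0, ω_c=1
Stage 1: ω_s = 1 − (64/20)(0−1) = 21/5
  ⇒ ω_s¹/ω_c¹ = 21/5
Stage 2: N_ring = 27 + 2·25 = 77
Stage 2: 27(ω_s−ω_c) = −77(ω_r−ω_c),  ω_r=0, ω_s=1
Stage 2: 27(1−ω_c) = −77(0−ω_c)  ⇒  104ω_c = 27  ⇒  ω_c = 27/104
  ⇒ ω_c²/ω_s² = 27/104
Coupling ω_s² = ω_s¹ ⇒ overall = 21/5 × 27/104 = 567/520

567/520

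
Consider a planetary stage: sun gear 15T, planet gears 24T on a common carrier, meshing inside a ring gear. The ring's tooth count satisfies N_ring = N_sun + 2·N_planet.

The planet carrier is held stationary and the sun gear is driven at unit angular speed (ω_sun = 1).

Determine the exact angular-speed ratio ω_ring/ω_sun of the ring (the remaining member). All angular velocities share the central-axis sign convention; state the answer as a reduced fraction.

N_ring = 15 + 2·24 = 63
15(ω_s−ω_c) = −63(ω_r−ω_c),  ω_c=0, ω_s=1
ω_r = 0 − (15/63)(1−0) = -5/21
ω_r/ω_s = -5/21

-5/21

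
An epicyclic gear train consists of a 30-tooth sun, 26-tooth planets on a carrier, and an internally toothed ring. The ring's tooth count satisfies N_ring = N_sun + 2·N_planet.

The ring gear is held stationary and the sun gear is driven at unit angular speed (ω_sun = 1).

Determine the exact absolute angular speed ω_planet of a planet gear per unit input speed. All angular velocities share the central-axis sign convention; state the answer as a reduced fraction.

-15/26

N_ring = 30 + 2·26 = 82
30(ω_s−ω_c) = −82(ω_r−ω_c),  ω_r=0, ω_s=1
30(1−ω_c) = −82(0−ω_c)  ⇒  112ω_c = 30  ⇒  ω_c = 15/56
sun–planet: 30·(1−15/56) = −26·(ω_p−ω_c)  ⇒  ω_p−ω_c = −(30/26)·(41/56) = -615/728
ω_p = 15/56 − 615/728 = -15/26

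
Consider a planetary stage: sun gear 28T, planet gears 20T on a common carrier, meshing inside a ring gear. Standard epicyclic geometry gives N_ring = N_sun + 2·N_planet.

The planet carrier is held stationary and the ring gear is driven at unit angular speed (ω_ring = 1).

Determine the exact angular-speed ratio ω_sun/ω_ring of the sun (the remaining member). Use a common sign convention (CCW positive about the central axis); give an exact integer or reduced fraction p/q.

-17/7

N_ring = 28 + 2·20 = 68
28(ω_s−ω_c) = −68(ω_r−ω_c),  ω_c=0, ω_r=1
ω_s = 0 − (68/28)(1−0) = -17/7
ω_s/ω_r = -17/7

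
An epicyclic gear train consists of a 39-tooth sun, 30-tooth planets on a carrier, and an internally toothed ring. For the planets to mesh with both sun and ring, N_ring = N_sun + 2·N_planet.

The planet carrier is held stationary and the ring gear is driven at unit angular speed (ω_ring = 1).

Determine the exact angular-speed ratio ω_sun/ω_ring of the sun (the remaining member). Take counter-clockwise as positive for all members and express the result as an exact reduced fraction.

-33/13

N_ring = 39 + 2·30 = 99
39(ω_s−ω_c) = −99(ω_r−ω_c),  ω_c=0, ω_r=1
ω_s = 0 − (99/39)(1−0) = -33/13
ω_s/ω_r = -33/13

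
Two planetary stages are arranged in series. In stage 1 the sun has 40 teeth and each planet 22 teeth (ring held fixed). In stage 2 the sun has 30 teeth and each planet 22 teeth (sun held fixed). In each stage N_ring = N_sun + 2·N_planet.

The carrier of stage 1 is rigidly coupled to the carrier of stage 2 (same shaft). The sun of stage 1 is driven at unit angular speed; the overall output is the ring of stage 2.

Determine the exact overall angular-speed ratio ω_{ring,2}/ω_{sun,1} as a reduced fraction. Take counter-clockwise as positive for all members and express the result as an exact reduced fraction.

520/1147

Stage 1: N_ring = 40 + 2·22 = 84
Stage 1: 40(ω_s−ω_c) = −84(ω_r−ω_c),  ω_r=0, ω_s=1
Stage 1: 40(1−ω_c) = −84(0−ω_c)  ⇒  124ω_c = 40  ⇒  ω_c = 10/31
  ⇒ ω_c¹/ω_s¹ = 10/31
Stage 2: N_ring = 30 + 2·22 = 74
Stage 2: 30(ω_s−ω_c) = −74(ω_r−ω_c),  ω_s=0, ω_c=1
Stage 2: ω_r = 1 − (30/74)(0−1) = 52/37
  ⇒ ω_r²/ω_c² = 52/37
Coupling ω_c² = ω_c¹ ⇒ overall = 10/31 × 52/37 = 520/1147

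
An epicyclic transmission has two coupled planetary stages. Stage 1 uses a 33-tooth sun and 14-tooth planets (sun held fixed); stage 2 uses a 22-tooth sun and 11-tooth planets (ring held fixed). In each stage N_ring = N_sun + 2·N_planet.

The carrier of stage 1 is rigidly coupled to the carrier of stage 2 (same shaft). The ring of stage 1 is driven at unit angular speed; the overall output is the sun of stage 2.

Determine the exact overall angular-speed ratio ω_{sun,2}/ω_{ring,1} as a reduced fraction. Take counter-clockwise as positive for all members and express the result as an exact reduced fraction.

Stage 1: N_ring = 33 + 2·14 = 61
Stage 1: 33(ω_s−ω_c) = −61(ω_r−ω_c),  ω_s=0, ω_r=1
Stage 1: 33(0−ω_c) = −61(1−ω_c)  ⇒  94ω_c = 61  ⇒  ω_c = 61/94
  ⇒ ω_c¹/ω_r¹ = 61/94
Stage 2: N_ring = 22 + 2·11 = 44
Stage 2: 22(ω_s−ω_c) = −44(ω_r−ω_c),  ω_r=0, ω_c=1
Stage 2: ω_s = 1 − (44/22)(0−1) = 3
  ⇒ ω_s²/ω_c² = 3
Coupling ω_c² = ω_c¹ ⇒ overall = 61/94 × 3 = 183/94

183/94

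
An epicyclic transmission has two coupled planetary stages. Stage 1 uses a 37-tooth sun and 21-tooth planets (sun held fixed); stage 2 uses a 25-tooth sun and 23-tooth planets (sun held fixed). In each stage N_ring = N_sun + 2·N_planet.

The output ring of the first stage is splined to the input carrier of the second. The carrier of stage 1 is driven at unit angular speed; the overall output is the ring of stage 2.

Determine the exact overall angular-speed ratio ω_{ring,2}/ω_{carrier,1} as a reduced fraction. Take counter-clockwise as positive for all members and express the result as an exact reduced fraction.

Stage 1: N_ring = 37 + 2·21 = 79
Stage 1: 37(ω_s−ω_c) = −79(ω_r−ω_c),  ω_s=0, ω_c=1
Stage 1: ω_r = 1 − (37/79)(0−1) = 116/79
  ⇒ ω_r¹/ω_c¹ = 116/79
Stage 2: N_ring = 25 + 2·23 = 71
Stage 2: 25(ω_s−ω_c) = −71(ω_r−ω_c),  ω_s=0, ω_c=1
Stage 2: ω_r = 1 − (25/71)(0−1) = 96/71
  ⇒ ω_r²/ω_c² = 96/71
Coupling ω_c² = ω_r¹ ⇒ overall = 116/79 × 96/71 = 11136/5609

11136/5609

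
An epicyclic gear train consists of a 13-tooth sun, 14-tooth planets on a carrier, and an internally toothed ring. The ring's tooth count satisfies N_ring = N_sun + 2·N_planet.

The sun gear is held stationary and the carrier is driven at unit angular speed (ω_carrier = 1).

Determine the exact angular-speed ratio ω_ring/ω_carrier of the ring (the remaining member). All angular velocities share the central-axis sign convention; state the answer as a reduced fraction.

54/41

N_ring = 13 + 2·14 = 41
13(ω_s−ω_c) = −41(ω_r−ω_c),  ω_s=0, ω_c=1
ω_r = 1 − (13/41)(0−1) = 54/41
ω_r/ω_c = 54/41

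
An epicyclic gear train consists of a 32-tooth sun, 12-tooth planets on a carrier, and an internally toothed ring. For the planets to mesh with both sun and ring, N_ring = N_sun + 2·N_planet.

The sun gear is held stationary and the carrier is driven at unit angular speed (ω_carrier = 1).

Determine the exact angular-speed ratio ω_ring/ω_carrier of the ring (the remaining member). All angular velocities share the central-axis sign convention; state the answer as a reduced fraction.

11/7

N_ring = 32 + 2·12 = 56
32(ω_s−ω_c) = −56(ω_r−ω_c),  ω_s=0, ω_c=1
ω_r = 1 − (32/56)(0−1) = 11/7
ω_r/ω_c = 11/7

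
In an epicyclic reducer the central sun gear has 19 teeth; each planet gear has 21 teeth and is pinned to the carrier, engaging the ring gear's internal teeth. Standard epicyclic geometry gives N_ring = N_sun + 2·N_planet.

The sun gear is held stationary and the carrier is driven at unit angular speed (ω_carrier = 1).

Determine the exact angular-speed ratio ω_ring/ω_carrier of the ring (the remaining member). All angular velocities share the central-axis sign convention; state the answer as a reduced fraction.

80/61

N_ring = 19 + 2·21 = 61
19(ω_s−ω_c) = −61(ω_r−ω_c),  ω_s=0, ω_c=1
ω_r = 1 − (19/61)(0−1) = 80/61
ω_r/ω_c = 80/61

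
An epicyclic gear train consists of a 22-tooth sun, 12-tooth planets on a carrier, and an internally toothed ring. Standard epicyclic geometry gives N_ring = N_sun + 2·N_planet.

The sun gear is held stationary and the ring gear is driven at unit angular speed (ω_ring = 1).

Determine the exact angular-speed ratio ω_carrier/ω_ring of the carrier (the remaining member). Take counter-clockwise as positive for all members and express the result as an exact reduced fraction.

23/34

N_ring = 22 + 2·12 = 46
22(ω_s−ω_c) = −46(ω_r−ω_c),  ω_s=0, ω_r=1
22(0−ω_c) = −46(1−ω_c)  ⇒  68ω_c = 46  ⇒  ω_c = 23/34
ω_c/ω_r = 23/34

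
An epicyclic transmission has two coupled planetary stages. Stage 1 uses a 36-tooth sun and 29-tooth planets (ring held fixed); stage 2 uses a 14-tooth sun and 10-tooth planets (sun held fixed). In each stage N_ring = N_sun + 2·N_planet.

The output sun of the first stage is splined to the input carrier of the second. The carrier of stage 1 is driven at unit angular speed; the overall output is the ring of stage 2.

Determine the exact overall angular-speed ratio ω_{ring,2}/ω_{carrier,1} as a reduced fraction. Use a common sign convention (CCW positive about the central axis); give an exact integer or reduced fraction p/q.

Stage 1: N_ring = 36 + 2·29 = 94
Stage 1: 36(ω_s−ω_c) = −94(ω_r−ω_c),  ω_r=0, ω_c=1
Stage 1: ω_s = 1 − (94/36)(0−1) = 65/18
  ⇒ ω_s¹/ω_c¹ = 65/18
Stage 2: N_ring = 14 + 2·10 = 34
Stage 2: 14(ω_s−ω_c) = −34(ω_r−ω_c),  ω_s=0, ω_c=1
Stage 2: ω_r = 1 − (14/34)(0−1) = 24/17
  ⇒ ω_r²/ω_c² = 24/17
Coupling ω_c² = ω_s¹ ⇒ overall = 65/18 × 24/17 = 260/51

260/51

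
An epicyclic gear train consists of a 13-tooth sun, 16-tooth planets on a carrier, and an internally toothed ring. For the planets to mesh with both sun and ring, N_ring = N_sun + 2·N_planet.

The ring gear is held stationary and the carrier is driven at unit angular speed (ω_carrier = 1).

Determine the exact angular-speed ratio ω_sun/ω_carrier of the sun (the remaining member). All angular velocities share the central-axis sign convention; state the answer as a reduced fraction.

58/13

N_ring = 13 + 2·16 = 45
13(ω_s−ω_c) = −45(ω_r−ω_c),  ω_r=0, ω_c=1
ω_s = 1 − (45/13)(0−1) = 58/13
ω_s/ω_c = 58/13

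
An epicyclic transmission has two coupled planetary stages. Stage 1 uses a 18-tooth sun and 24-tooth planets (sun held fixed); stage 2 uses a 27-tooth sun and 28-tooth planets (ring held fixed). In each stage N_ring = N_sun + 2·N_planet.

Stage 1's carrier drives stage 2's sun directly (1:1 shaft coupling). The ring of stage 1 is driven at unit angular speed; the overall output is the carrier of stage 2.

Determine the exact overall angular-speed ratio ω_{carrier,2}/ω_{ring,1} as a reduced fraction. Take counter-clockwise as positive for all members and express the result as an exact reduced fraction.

Stage 1: N_ring = 18 + 2·24 = 66
Stage 1: 18(ω_s−ω_c) = −66(ω_r−ω_c),  ω_s=0, ω_r=1
Stage 1: 18(0−ω_c) = −66(1−ω_c)  ⇒  84ω_c = 66  ⇒  ω_c = 11/14
  ⇒ ω_c¹/ω_r¹ = 11/14
Stage 2: N_ring = 27 + 2·28 = 83
Stage 2: 27(ω_s−ω_c) = −83(ω_r−ω_c),  ω_r=0, ω_s=1
Stage 2: 27(1−ω_c) = −83(0−ω_c)  ⇒  110ω_c = 27  ⇒  ω_c = 27/110
  ⇒ ω_c²/ω_s² = 27/110
Coupling ω_s² = ω_c¹ ⇒ overall = 11/14 × 27/110 = 27/140

27/140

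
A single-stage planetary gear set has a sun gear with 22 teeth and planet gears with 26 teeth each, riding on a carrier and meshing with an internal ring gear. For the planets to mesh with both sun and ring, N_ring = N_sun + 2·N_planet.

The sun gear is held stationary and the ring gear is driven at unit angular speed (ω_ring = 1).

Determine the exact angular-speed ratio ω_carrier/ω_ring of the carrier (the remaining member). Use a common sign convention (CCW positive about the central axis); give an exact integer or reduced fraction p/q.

37/48

N_ring = 22 + 2·26 = 74
22(ω_s−ω_c) = −74(ω_r−ω_c),  ω_s=0, ω_r=1
22(0−ω_c) = −74(1−ω_c)  ⇒  96ω_c = 74  ⇒  ω_c = 37/48
ω_c/ω_r = 37/48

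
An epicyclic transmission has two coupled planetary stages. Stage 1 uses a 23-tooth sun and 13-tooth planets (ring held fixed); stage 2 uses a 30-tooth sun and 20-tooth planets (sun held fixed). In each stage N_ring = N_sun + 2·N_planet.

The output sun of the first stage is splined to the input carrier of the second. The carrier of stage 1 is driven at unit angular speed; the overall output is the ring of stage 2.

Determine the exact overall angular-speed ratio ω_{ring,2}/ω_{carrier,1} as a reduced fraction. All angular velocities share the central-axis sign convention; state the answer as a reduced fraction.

Stage 1: N_ring = 23 + 2·13 = 49
Stage 1: 23(ω_s−ω_c) = −49(ω_r−ω_c),  ω_r=0, ω_c=1
Stage 1: ω_s = 1 − (49/23)(0−1) = 72/23
  ⇒ ω_s¹/ω_c¹ = 72/23
Stage 2: N_ring = 30 + 2·20 = 70
Stage 2: 30(ω_s−ω_c) = −70(ω_r−ω_c),  ω_s=0, ω_c=1
Stage 2: ω_r = 1 − (30/70)(0−1) = 10/7
  ⇒ ω_r²/ω_c² = 10/7
Coupling ω_c² = ω_s¹ ⇒ overall = 72/23 × 10/7 = 720/161

720/161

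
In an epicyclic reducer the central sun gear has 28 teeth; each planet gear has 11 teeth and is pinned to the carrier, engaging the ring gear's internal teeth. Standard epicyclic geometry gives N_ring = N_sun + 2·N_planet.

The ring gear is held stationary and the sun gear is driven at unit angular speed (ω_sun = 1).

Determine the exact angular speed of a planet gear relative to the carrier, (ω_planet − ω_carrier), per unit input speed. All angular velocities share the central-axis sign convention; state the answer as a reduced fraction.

N_ring = 28 + 2·11 = 50
28(ω_s−ω_c) = −50(ω_r−ω_c),  ω_r=0, ω_s=1
28(1−ω_c) = −50(0−ω_c)  ⇒  78ω_c = 28  ⇒  ω_c = 14/39
sun–planet: 28·(1−14/39) = −11·(ω_p−ω_c)  ⇒  ω_p−ω_c = −(28/11)·(25/39) = -700/429

-700/429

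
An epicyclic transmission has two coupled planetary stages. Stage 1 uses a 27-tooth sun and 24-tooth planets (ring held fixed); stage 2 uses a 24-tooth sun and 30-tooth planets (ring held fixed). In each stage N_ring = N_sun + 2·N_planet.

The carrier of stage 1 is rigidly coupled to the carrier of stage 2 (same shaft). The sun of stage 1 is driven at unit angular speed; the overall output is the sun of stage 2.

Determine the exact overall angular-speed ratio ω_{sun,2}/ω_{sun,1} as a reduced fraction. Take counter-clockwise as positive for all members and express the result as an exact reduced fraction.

81/68

Stage 1: N_ring = 27 + 2·24 = 75
Stage 1: 27(ω_s−ω_c) = −75(ω_r−ω_c),  ω_r=0, ω_s=1
Stage 1: 27(1−ω_c) = −75(0−ω_c)  ⇒  102ω_c = 27  ⇒  ω_c = 9/34
  ⇒ ω_c¹/ω_s¹ = 9/34
Stage 2: N_ring = 24 + 2·30 = 84
Stage 2: 24(ω_s−ω_c) = −84(ω_r−ω_c),  ω_r=0, ω_c=1
Stage 2: ω_s = 1 − (84/24)(0−1) = 9/2
  ⇒ ω_s²/ω_c² = 9/2
Coupling ω_c² = ω_c¹ ⇒ overall = 9/34 × 9/2 = 81/68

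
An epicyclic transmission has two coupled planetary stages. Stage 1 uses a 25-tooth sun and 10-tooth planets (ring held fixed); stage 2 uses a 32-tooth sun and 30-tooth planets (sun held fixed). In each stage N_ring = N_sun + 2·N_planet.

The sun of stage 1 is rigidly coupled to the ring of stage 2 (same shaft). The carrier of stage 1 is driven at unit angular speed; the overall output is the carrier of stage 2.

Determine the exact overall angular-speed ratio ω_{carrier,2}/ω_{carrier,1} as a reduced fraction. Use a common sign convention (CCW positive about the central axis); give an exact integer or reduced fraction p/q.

Stage 1: N_ring = 25 + 2·10 = 45
Stage 1: 25(ω_s−ω_c) = −45(ω_r−ω_c),  ω_r=0, ω_c=1
Stage 1: ω_s = 1 − (45/25)(0−1) = 14/5
  ⇒ ω_s¹/ω_c¹ = 14/5
Stage 2: N_ring = 32 + 2·30 = 92
Stage 2: 32(ω_s−ω_c) = −92(ω_r−ω_c),  ω_s=0, ω_r=1
Stage 2: 32(0−ω_c) = −92(1−ω_c)  ⇒  124ω_c = 92  ⇒  ω_c = 23/31
  ⇒ ω_c²/ω_r² = 23/31
Coupling ω_r² = ω_s¹ ⇒ overall = 14/5 × 23/31 = 322/155

322/155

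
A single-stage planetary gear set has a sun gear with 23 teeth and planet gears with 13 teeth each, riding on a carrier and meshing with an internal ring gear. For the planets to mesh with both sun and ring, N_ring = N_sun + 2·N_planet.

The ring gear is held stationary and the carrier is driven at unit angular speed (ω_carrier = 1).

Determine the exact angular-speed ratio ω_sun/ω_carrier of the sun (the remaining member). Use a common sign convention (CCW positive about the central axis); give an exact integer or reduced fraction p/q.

72/23

N_ring = 23 + 2·13 = 49
23(ω_s−ω_c) = −49(ω_r−ω_c),  ω_r=0, ω_c=1
ω_s = 1 − (49/23)(0−1) = 72/23
ω_s/ω_c = 72/23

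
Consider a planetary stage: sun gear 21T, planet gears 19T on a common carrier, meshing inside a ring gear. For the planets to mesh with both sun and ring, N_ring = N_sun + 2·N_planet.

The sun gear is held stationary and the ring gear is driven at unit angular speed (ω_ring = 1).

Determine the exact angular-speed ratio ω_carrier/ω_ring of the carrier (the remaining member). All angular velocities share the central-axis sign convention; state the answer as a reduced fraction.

N_ring = 21 + 2·19 = 59
21(ω_s−ω_c) = −59(ω_r−ω_c),  ω_s=0, ω_r=1
21(0−ω_c) = −59(1−ω_c)  ⇒  80ω_c = 59  ⇒  ω_c = 59/80
ω_c/ω_r = 59/80

59/80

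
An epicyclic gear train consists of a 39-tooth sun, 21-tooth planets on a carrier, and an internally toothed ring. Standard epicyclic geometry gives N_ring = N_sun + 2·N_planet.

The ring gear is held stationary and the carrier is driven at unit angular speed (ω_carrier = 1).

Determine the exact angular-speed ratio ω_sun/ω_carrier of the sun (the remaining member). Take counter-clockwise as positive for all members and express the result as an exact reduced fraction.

40/13

N_ring = 39 + 2·21 = 81
39(ω_s−ω_c) = −81(ω_r−ω_c),  ω_r=0, ω_c=1
ω_s = 1 − (81/39)(0−1) = 40/13
ω_s/ω_c = 40/13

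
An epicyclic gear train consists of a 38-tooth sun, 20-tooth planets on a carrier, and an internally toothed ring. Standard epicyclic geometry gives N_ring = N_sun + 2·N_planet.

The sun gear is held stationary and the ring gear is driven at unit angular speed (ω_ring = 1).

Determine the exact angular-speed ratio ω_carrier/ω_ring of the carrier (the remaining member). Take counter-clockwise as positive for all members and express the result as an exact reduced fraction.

39/58

N_ring = 38 + 2·20 = 78
38(ω_s−ω_c) = −78(ω_r−ω_c),  ω_s=0, ω_r=1
38(0−ω_c) = −78(1−ω_c)  ⇒  116ω_c = 78  ⇒  ω_c = 39/58
ω_c/ω_r = 39/58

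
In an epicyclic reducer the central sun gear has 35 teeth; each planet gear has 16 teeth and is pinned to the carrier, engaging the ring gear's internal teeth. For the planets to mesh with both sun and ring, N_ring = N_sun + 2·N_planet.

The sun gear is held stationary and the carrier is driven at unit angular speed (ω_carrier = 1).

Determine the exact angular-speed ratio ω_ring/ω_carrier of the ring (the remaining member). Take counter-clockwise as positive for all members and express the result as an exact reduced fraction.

102/67

N_ring = 35 + 2·16 = 67
35(ω_s−ω_c) = −67(ω_r−ω_c),  ω_s=0, ω_c=1
ω_r = 1 − (35/67)(0−1) = 102/67
ω_r/ω_c = 102/67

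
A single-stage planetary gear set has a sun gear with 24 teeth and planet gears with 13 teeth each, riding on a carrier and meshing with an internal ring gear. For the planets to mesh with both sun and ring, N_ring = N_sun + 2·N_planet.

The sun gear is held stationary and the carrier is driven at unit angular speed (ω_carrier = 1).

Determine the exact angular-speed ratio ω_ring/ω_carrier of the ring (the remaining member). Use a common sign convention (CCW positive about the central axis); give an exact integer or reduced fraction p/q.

37/25

N_ring = 24 + 2·13 = 50
24(ω_s−ω_c) = −50(ω_r−ω_c),  ω_s=0, ω_c=1
ω_r = 1 − (24/50)(0−1) = 37/25
ω_r/ω_c = 37/25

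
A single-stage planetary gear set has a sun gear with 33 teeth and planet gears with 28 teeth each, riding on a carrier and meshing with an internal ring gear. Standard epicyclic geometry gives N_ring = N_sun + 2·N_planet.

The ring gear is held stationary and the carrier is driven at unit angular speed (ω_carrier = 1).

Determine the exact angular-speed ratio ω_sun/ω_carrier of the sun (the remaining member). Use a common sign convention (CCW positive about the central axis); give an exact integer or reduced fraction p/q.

122/33

N_ring = 33 + 2·28 = 89
33(ω_s−ω_c) = −89(ω_r−ω_c),  ω_r=0, ω_c=1
ω_s = 1 − (89/33)(0−1) = 122/33
ω_s/ω_c = 122/33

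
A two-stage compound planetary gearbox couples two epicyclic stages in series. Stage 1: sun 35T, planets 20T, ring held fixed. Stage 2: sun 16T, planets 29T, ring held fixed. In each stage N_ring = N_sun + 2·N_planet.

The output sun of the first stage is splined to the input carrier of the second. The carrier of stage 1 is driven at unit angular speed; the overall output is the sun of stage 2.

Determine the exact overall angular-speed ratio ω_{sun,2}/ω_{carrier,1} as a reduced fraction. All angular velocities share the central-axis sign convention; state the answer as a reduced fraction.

Stage 1: N_ring = 35 + 2·20 = 75
Stage 1: 35(ω_s−ω_c) = −75(ω_r−ω_c),  ω_r=0, ω_c=1
Stage 1: ω_s = 1 − (75/35)(0−1) = 22/7
  ⇒ ω_s¹/ω_c¹ = 22/7
Stage 2: N_ring = 16 + 2·29 = 74
Stage 2: 16(ω_s−ω_c) = −74(ω_r−ω_c),  ω_r=0, ω_c=1
Stage 2: ω_s = 1 − (74/16)(0−1) = 45/8
  ⇒ ω_s²/ω_c² = 45/8
Coupling ω_c² = ω_s¹ ⇒ overall = 22/7 × 45/8 = 495/28

495/28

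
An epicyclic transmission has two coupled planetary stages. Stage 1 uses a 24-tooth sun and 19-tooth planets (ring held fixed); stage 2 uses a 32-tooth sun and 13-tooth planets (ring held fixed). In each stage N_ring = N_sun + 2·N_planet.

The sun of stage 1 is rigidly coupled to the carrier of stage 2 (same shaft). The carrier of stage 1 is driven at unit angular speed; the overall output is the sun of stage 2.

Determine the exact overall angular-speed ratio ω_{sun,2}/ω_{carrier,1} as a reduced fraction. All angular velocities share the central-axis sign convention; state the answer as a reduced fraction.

645/64

Stage 1: N_ring = 24 + 2·19 = 62
Stage 1: 24(ω_s−ω_c) = −62(ω_r−ω_c),  ω_r=0, ω_c=1
Stage 1: ω_s = 1 − (62/24)(0−1) = 43/12
  ⇒ ω_s¹/ω_c¹ = 43/12
Stage 2: N_ring = 32 + 2·13 = 58
Stage 2: 32(ω_s−ω_c) = −58(ω_r−ω_c),  ω_r=0, ω_c=1
Stage 2: ω_s = 1 − (58/32)(0−1) = 45/16
  ⇒ ω_s²/ω_c² = 45/16
Coupling ω_c² = ω_s¹ ⇒ overall = 43/12 × 45/16 = 645/64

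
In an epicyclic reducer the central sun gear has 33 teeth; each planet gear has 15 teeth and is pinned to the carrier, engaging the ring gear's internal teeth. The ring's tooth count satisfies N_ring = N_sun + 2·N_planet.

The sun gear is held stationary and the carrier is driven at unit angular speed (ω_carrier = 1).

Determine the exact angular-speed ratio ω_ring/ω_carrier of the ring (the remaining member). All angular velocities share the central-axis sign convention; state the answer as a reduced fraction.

32/21

N_ring = 33 + 2·15 = 63
33(ω_s−ω_c) = −63(ω_r−ω_c),  ω_s=0, ω_c=1
ω_r = 1 − (33/63)(0−1) = 32/21
ω_r/ω_c = 32/21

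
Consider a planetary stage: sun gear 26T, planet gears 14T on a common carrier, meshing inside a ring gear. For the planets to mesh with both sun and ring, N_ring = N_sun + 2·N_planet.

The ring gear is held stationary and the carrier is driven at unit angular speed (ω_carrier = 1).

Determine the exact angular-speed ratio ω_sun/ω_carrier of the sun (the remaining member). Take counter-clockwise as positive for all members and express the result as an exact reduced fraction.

40/13

N_ring = 26 + 2·14 = 54
26(ω_s−ω_c) = −54(ω_r−ω_c),  ω_r=0, ω_c=1
ω_s = 1 − (54/26)(0−1) = 40/13
ω_s/ω_c = 40/13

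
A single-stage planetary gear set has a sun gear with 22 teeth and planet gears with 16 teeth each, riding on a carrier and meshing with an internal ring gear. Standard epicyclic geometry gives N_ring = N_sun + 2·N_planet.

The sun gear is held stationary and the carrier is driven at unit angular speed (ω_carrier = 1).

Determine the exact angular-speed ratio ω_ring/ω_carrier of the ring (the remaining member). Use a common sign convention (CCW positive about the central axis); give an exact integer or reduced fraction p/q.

38/27

N_ring = 22 + 2·16 = 54
22(ω_s−ω_c) = −54(ω_r−ω_c),  ω_s=0, ω_c=1
ω_r = 1 − (22/54)(0−1) = 38/27
ω_r/ω_c = 38/27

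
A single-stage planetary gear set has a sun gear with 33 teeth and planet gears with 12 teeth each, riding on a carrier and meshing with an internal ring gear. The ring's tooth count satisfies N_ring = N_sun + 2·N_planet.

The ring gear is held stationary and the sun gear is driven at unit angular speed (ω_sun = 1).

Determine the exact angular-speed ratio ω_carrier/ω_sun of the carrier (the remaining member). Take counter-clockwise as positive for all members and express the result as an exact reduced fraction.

11/30

N_ring = 33 + 2·12 = 57
33(ω_s−ω_c) = −57(ω_r−ω_c),  ω_r=0, ω_s=1
33(1−ω_c) = −57(0−ω_c)  ⇒  90ω_c = 33  ⇒  ω_c = 11/30
ω_c/ω_s = 11/30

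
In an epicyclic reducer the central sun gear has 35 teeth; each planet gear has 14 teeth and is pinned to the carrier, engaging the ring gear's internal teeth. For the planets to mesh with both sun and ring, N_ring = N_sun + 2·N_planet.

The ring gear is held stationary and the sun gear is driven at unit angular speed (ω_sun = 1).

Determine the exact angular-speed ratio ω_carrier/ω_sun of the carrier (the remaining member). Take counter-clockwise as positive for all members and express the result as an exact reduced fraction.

N_ring = 35 + 2·14 = 63
35(ω_s−ω_c) = −63(ω_r−ω_c),  ω_r=0, ω_s=1
35(1−ω_c) = −63(0−ω_c)  ⇒  98ω_c = 35  ⇒  ω_c = 5/14
ω_c/ω_s = 5/14

5/14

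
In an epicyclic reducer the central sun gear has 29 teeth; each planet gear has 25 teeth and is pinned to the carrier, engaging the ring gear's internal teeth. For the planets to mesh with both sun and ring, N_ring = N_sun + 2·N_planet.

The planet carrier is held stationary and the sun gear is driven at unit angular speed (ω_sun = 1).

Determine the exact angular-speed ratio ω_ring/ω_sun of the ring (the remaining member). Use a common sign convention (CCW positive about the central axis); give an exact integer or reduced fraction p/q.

N_ring = 29 + 2·25 = 79
29(ω_s−ω_c) = −79(ω_r−ω_c),  ω_c=0, ω_s=1
ω_r = 0 − (29/79)(1−0) = -29/79
ω_r/ω_s = -29/79

-29/79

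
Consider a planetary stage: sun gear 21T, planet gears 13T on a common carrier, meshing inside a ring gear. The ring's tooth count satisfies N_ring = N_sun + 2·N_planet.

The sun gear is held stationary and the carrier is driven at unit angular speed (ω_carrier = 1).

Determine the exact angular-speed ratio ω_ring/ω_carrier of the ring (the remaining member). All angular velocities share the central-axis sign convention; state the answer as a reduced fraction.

68/47

N_ring = 21 + 2·13 = 47
21(ω_s−ω_c) = −47(ω_r−ω_c),  ω_s=0, ω_c=1
ω_r = 1 − (21/47)(0−1) = 68/47
ω_r/ω_c = 68/47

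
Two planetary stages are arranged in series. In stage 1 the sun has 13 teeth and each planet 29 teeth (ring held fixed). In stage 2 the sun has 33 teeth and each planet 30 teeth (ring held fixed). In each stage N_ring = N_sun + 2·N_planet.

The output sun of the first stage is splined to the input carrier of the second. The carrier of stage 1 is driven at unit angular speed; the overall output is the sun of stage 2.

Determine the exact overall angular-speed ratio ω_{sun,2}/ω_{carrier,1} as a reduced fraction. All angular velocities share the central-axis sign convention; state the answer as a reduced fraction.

Stage 1: N_ring = 13 + 2·29 = 71
Stage 1: 13(ω_s−ω_c) = −71(ω_r−ω_c),  ω_r=0, ω_c=1
Stage 1: ω_s = 1 − (71/13)(0−1) = 84/13
  ⇒ ω_s¹/ω_c¹ = 84/13
Stage 2: N_ring = 33 + 2·30 = 93
Stage 2: 33(ω_s−ω_c) = −93(ω_r−ω_c),  ω_r=0, ω_c=1
Stage 2: ω_s = 1 − (93/33)(0−1) = 42/11
  ⇒ ω_s²/ω_c² = 42/11
Coupling ω_c² = ω_s¹ ⇒ overall = 84/13 × 42/11 = 3528/143

3528/143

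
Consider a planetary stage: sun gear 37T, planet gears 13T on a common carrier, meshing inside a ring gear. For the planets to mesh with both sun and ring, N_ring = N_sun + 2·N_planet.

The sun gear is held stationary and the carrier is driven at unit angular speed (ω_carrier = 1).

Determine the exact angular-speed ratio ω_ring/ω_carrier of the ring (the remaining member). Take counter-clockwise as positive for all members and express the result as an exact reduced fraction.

N_ring = 37 + 2·13 = 63
37(ω_s−ω_c) = −63(ω_r−ω_c),  ω_s=0, ω_c=1
ω_r = 1 − (37/63)(0−1) = 100/63
ω_r/ω_c = 100/63

100/63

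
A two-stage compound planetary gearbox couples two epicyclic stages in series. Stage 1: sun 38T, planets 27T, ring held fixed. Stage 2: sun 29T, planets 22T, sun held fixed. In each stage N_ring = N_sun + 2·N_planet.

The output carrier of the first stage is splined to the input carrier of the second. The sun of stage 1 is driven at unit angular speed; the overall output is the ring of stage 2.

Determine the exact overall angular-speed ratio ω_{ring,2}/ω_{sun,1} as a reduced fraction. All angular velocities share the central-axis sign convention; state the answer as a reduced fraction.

1938/4745

Stage 1: N_ring = 38 + 2·27 = 92
Stage 1: 38(ω_s−ω_c) = −92(ω_r−ω_c),  ω_r=0, ω_s=1
Stage 1: 38(1−ω_c) = −92(0−ω_c)  ⇒  130ω_c = 38  ⇒  ω_c = 19/65
  ⇒ ω_c¹/ω_s¹ = 19/65
Stage 2: N_ring = 29 + 2·22 = 73
Stage 2: 29(ω_s−ω_c) = −73(ω_r−ω_c),  ω_s=0, ω_c=1
Stage 2: ω_r = 1 − (29/73)(0−1) = 102/73
  ⇒ ω_r²/ω_c² = 102/73
Coupling ω_c² = ω_c¹ ⇒ overall = 19/65 × 102/73 = 1938/4745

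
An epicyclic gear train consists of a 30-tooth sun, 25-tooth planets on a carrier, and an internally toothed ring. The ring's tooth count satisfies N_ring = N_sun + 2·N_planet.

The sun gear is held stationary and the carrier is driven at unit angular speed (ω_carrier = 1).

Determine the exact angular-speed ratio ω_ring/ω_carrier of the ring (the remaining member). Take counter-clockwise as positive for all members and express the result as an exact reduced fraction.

N_ring = 30 + 2·25 = 80
30(ω_s−ω_c) = −80(ω_r−ω_c),  ω_s=0, ω_c=1
ω_r = 1 − (30/80)(0−1) = 11/8
ω_r/ω_c = 11/8

11/8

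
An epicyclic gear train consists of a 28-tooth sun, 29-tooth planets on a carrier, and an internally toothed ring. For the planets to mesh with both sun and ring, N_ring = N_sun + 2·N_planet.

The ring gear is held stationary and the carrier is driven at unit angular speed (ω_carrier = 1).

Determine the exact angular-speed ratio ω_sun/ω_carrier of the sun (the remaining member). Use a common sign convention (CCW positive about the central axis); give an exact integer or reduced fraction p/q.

N_ring = 28 + 2·29 = 86
28(ω_s−ω_c) = −86(ω_r−ω_c),  ω_r=0, ω_c=1
ω_s = 1 − (86/28)(0−1) = 57/14
ω_s/ω_c = 57/14

57/14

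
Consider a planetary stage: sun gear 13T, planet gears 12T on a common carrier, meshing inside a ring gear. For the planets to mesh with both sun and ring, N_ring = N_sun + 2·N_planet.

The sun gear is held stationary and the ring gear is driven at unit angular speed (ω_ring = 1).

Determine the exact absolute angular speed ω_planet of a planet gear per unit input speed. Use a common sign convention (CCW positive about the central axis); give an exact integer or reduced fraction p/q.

N_ring = 13 + 2·12 = 37
13(ω_s−ω_c) = −37(ω_r−ω_c),  ω_s=0, ω_r=1
13(0−ω_c) = −37(1−ω_c)  ⇒  50ω_c = 37  ⇒  ω_c = 37/50
sun–planet: 13·(0−37/50) = −12·(ω_p−ω_c)  ⇒  ω_p−ω_c = −(13/12)·(-37/50) = 481/600
ω_p = 37/50 + 481/600 = 37/24

37/24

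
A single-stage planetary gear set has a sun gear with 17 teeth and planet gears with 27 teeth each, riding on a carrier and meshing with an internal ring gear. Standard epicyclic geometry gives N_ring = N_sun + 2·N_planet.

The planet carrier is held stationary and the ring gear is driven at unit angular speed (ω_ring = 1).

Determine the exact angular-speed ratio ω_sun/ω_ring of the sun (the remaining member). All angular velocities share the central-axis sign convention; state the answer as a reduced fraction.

-71/17

N_ring = 17 + 2·27 = 71
17(ω_s−ω_c) = −71(ω_r−ω_c),  ω_c=0, ω_r=1
ω_s = 0 − (71/17)(1−0) = -71/17
ω_s/ω_r = -71/17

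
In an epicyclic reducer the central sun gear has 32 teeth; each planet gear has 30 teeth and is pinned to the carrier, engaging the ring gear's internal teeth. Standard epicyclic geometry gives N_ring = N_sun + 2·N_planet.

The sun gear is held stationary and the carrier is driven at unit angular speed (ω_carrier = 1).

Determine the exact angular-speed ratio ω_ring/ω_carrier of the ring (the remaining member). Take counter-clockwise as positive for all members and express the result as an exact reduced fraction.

N_ring = 32 + 2·30 = 92
32(ω_s−ω_c) = −92(ω_r−ω_c),  ω_s=0, ω_c=1
ω_r = 1 − (32/92)(0−1) = 31/23
ω_r/ω_c = 31/23

31/23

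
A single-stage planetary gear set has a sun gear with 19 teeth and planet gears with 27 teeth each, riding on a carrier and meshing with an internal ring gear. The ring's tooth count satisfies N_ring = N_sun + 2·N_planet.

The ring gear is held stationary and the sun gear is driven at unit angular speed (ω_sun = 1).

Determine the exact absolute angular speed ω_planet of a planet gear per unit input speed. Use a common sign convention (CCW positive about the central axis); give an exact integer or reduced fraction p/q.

-19/54

N_ring = 19 + 2·27 = 73
19(ω_s−ω_c) = −73(ω_r−ω_c),  ω_r=0, ω_s=1
19(1−ω_c) = −73(0−ω_c)  ⇒  92ω_c = 19  ⇒  ω_c = 19/92
sun–planet: 19·(1−19/92) = −27·(ω_p−ω_c)  ⇒  ω_p−ω_c = −(19/27)·(73/92) = -1387/2484
ω_p = 19/92 − 1387/2484 = -19/54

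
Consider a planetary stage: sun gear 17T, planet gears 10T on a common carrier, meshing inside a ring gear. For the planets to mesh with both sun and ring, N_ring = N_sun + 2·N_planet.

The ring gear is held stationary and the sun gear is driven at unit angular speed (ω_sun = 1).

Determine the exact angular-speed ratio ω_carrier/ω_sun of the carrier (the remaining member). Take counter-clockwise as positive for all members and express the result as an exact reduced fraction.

17/54

N_ring = 17 + 2·10 = 37
17(ω_s−ω_c) = −37(ω_r−ω_c),  ω_r=0, ω_s=1
17(1−ω_c) = −37(0−ω_c)  ⇒  54ω_c = 17  ⇒  ω_c = 17/54
ω_c/ω_s = 17/54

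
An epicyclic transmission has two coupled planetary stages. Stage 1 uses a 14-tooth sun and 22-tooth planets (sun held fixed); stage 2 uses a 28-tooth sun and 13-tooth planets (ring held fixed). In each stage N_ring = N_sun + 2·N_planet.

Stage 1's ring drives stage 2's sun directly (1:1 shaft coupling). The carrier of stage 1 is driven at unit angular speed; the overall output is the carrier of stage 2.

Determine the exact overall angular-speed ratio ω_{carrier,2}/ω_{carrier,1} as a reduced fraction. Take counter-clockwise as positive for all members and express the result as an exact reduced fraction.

Stage 1: N_ring = 14 + 2·22 = 58
Stage 1: 14(ω_s−ω_c) = −58(ω_r−ω_c),  ω_s=0, ω_c=1
Stage 1: ω_r = 1 − (14/58)(0−1) = 36/29
  ⇒ ω_r¹/ω_c¹ = 36/29
Stage 2: N_ring = 28 + 2·13 = 54
Stage 2: 28(ω_s−ω_c) = −54(ω_r−ω_c),  ω_r=0, ω_s=1
Stage 2: 28(1−ω_c) = −54(0−ω_c)  ⇒  82ω_c = 28  ⇒  ω_c = 14/41
  ⇒ ω_c²/ω_s² = 14/41
Coupling ω_s² = ω_r¹ ⇒ overall = 36/29 × 14/41 = 504/1189

504/1189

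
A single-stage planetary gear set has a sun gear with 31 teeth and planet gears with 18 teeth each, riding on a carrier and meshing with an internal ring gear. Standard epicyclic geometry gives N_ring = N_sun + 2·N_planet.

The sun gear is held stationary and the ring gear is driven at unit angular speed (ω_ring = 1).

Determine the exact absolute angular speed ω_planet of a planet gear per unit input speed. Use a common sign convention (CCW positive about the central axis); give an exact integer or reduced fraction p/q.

67/36

N_ring = 31 + 2·18 = 67
31(ω_s−ω_c) = −67(ω_r−ω_c),  ω_s=0, ω_r=1
31(0−ω_c) = −67(1−ω_c)  ⇒  98ω_c = 67  ⇒  ω_c = 67/98
sun–planet: 31·(0−67/98) = −18·(ω_p−ω_c)  ⇒  ω_p−ω_c = −(31/18)·(-67/98) = 2077/1764
ω_p = 67/98 + 2077/1764 = 67/36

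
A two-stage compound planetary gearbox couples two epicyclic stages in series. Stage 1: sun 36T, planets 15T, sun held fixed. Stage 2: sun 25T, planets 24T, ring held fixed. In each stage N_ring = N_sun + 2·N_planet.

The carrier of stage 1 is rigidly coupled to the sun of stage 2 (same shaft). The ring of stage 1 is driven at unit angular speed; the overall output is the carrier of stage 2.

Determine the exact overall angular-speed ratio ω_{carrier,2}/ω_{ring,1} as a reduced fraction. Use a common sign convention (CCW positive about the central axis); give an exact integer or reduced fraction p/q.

275/1666

Stage 1: N_ring = 36 + 2·15 = 66
Stage 1: 36(ω_s−ω_c) = −66(ω_r−ω_c),  ω_s=0, ω_r=1
Stage 1: 36(0−ω_c) = −66(1−ω_c)  ⇒  102ω_c = 66  ⇒  ω_c = 11/17
  ⇒ ω_c¹/ω_r¹ = 11/17
Stage 2: N_ring = 25 + 2·24 = 73
Stage 2: 25(ω_s−ω_c) = −73(ω_r−ω_c),  ω_r=0, ω_s=1
Stage 2: 25(1−ω_c) = −73(0−ω_c)  ⇒  98ω_c = 25  ⇒  ω_c = 25/98
  ⇒ ω_c²/ω_s² = 25/98
Coupling ω_s² = ω_c¹ ⇒ overall = 11/17 × 25/98 = 275/1666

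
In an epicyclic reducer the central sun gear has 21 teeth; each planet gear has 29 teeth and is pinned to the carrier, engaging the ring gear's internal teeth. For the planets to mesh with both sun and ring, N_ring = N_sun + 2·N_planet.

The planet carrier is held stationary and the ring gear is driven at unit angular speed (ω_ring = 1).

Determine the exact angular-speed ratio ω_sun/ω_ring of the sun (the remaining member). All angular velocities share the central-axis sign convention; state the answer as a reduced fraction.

-79/21

N_ring = 21 + 2·29 = 79
21(ω_s−ω_c) = −79(ω_r−ω_c),  ω_c=0, ω_r=1
ω_s = 0 − (79/21)(1−0) = -79/21
ω_s/ω_r = -79/21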